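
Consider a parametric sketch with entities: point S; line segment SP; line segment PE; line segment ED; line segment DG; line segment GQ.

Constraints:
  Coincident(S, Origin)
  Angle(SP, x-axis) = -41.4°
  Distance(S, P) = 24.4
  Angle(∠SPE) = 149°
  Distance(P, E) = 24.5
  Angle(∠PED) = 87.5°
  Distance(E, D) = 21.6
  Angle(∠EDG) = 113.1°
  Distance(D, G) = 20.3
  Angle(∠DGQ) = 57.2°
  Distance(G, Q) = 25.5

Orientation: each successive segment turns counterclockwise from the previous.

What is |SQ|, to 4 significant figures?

32.08

S is at the origin; SP runs at -41.4° with length 24.4, so P = (18.30, -16.14). ∠SPE = 149.0° gives PE at -10.40° from the x-axis; with |PE| = 24.5, E = (42.40, -20.56). ∠PED = 87.5° gives ED at 82.10° from the x-axis; with |ED| = 21.6, D = (45.37, 0.8363). ∠EDG = 113.1° gives DG at 149.0° from the x-axis; with |DG| = 20.3, G = (27.97, 11.29). ∠DGQ = 57.2° gives GQ at -88.20° from the x-axis; with |GQ| = 25.5, Q = (28.77, -14.20). Then |SQ| = |Q − S| = 32.08.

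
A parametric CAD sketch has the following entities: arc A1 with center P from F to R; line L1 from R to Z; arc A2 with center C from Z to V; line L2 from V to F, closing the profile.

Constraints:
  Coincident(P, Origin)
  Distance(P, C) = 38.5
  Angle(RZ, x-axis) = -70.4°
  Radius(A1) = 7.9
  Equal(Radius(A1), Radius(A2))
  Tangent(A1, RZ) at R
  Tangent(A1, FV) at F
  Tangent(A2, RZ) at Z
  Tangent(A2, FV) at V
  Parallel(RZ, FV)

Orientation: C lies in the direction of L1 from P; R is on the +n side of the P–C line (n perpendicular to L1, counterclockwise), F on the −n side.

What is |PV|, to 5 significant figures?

39.302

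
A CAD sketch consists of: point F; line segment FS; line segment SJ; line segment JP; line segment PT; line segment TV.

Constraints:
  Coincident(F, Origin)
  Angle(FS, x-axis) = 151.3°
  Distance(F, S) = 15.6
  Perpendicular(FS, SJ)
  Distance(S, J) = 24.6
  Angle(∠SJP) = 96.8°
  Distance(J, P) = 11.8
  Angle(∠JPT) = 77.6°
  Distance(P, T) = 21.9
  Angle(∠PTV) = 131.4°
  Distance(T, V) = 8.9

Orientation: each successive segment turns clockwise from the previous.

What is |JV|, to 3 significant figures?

25.7

F is at the origin; FS runs at 151.3° with length 15.6, so S = (-13.7, 7.49). FS ⟂ SJ, so SJ runs at 61.3°; with |SJ| = 24.6, J = (-1.87, 29.1). ∠SJP = 96.8° gives JP at -21.9° from the x-axis; with |JP| = 11.8, P = (9.08, 24.7). ∠JPT = 77.6° gives PT at -124° from the x-axis; with |PT| = 21.9, T = (-3.26, 6.58). ∠PTV = 131.4° gives TV at -173° from the x-axis; with |TV| = 8.9, V = (-12.1, 5.48). Then |JV| = |V − J| = 25.7.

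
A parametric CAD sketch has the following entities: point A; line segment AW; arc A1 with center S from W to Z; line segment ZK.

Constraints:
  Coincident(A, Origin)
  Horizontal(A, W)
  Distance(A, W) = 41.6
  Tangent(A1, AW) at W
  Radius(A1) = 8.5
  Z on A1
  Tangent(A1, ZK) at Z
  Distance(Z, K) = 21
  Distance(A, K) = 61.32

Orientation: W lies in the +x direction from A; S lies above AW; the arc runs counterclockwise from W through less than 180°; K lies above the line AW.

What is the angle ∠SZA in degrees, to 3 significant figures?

22.3°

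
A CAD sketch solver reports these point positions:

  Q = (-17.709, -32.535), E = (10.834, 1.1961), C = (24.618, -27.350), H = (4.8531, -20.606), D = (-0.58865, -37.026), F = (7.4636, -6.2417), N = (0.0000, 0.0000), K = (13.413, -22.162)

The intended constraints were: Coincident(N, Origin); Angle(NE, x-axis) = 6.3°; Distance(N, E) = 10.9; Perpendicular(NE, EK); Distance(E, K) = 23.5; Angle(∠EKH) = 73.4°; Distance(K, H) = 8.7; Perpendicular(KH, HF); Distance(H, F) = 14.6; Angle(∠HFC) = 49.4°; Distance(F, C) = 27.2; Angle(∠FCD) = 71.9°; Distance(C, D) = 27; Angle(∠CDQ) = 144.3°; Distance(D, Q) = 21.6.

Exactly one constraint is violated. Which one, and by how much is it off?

Distance(D, Q) = 21.6 — off by 3.90.

N = (0.00, 0.00) ✓; NE at 6.300° ✓; |NE| = 10.90 ✓; ∠(NE, EK) = 90.00° ✓; |EK| = 23.50 ✓; ∠EKH = 73.40° ✓; |KH| = 8.700 ✓; ∠(KH, HF) = 90.00° ✓; |HF| = 14.60 ✓; ∠HFC = 49.40° ✓; |FC| = 27.20 ✓; ∠FCD = 71.90° ✓; |CD| = 27.00 ✓; ∠CDQ = 144.3° ✓; |DQ| = 17.70 ✗.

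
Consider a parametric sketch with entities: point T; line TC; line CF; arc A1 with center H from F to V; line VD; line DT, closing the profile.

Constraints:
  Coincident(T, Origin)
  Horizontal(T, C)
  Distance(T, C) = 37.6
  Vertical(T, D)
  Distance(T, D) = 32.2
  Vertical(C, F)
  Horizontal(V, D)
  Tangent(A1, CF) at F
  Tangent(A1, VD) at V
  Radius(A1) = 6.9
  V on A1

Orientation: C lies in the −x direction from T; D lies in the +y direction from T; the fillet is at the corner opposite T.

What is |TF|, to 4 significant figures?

45.32

The virtual corner opposite T is at (-37.60, 32.20). A1 meets CF tangentially, so HF is at right angles to CF and A1 meets VD tangentially, so HV is at right angles to VD, with radius 6.9, so the center H sits 6.9 in from both sides at H = (-30.70, 25.30). That places the tangent points at F = (-37.60, 25.30) on CF and V = (-30.70, 32.20) on VD. Then |TF| = |F − T| = 45.32.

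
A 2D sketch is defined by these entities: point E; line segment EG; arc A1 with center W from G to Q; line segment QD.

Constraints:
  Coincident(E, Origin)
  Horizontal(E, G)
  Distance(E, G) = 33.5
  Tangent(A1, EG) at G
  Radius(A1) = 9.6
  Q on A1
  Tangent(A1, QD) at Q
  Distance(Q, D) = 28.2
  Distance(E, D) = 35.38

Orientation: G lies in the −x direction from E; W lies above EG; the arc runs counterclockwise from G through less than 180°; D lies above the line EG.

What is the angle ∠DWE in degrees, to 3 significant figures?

65.8°

Checks: |EG| = 33.50 ✓; |WQ| = 9.600 ✓; ∠(WQ, QD) = 90.00° ✓; |QD| = 28.20 ✓; |ED| = 35.38 ✓.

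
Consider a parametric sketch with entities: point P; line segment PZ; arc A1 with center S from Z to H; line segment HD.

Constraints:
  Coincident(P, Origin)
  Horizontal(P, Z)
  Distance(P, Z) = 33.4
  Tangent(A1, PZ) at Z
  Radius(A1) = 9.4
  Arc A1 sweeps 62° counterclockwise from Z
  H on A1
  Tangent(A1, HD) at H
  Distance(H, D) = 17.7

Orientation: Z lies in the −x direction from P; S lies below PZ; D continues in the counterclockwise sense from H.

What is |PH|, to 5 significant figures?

41.997

P is at the origin; P and Z share the same y with |PZ| = 33.4 and Z on the −x side, so Z = (-33.400, 0.0000). A1 meets PZ tangentially, so SZ is at right angles to PZ, so S = Z + (0, -9.4) = (-33.400, -9.4000). On A1, Z sits at bearing 90° from S; a 62° counterclockwise sweep puts H at bearing 152°, so H = S + 9.4·(cos 152°, sin 152°) = (-41.700, -4.9870). Then |PH| = |H − P| = 41.997.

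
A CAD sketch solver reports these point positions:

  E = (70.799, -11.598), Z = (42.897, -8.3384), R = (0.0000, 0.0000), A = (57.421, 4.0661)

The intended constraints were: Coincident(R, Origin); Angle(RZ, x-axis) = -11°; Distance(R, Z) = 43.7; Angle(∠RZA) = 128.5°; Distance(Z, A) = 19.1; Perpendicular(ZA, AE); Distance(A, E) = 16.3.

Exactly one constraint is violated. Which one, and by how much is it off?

Distance(A, E) = 16.3 — off by 4.30.

R = (0.00, 0.00) ✓; RZ at -11.00° ✓; |RZ| = 43.70 ✓; ∠RZA = 128.5° ✓; |ZA| = 19.10 ✓; ∠(ZA, AE) = 90.00° ✓; |AE| = 20.60 ✗.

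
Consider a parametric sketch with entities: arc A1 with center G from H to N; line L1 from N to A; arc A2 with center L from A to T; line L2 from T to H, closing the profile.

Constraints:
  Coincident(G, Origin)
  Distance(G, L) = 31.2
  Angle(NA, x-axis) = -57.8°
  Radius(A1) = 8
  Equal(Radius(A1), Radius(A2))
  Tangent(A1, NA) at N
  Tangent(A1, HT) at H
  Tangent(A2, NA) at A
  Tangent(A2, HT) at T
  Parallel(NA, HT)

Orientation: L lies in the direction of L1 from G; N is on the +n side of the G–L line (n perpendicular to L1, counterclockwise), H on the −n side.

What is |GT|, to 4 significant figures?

32.21

The slot axis is L1's direction at -57.8°, so u = (cos -57.8°, sin -57.8°) = (0.5329, -0.8462) and n = (−sin -57.8°, cos -57.8°) = (0.8462, 0.5329). G is at the origin and L lies 31.2 along u from G, so L = 31.2·u = (16.63, -26.40). Tangency of A1 to both parallel lines with radius 8.0 puts N and H at G ± 8.0·n: N = (6.770, 4.263), H = (-6.770, -4.263). Equal radii place A and T the same way about L: A = L + 8.0·n = (23.40, -22.14), T = L − 8.0·n = (9.856, -30.66). Then |GT| = |T − G| = 32.21.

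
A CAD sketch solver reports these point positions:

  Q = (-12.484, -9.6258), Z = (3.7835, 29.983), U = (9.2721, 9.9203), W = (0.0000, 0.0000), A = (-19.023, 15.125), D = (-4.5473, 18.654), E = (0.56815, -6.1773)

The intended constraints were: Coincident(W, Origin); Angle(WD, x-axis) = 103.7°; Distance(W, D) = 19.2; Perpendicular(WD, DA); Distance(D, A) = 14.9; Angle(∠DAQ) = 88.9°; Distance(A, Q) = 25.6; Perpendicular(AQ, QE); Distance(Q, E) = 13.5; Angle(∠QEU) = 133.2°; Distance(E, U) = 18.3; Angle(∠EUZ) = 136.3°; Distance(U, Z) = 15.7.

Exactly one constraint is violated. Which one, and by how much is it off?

Distance(U, Z) = 15.7 — off by 5.10.

W = (0.00, 0.00) ✓; WD at 103.7° ✓; |WD| = 19.20 ✓; ∠(WD, DA) = 90.00° ✓; |DA| = 14.90 ✓; ∠DAQ = 88.90° ✓; |AQ| = 25.60 ✓; ∠(AQ, QE) = 90.00° ✓; |QE| = 13.50 ✓; ∠QEU = 133.2° ✓; |EU| = 18.30 ✓; ∠EUZ = 136.3° ✓; |UZ| = 20.80 ✗.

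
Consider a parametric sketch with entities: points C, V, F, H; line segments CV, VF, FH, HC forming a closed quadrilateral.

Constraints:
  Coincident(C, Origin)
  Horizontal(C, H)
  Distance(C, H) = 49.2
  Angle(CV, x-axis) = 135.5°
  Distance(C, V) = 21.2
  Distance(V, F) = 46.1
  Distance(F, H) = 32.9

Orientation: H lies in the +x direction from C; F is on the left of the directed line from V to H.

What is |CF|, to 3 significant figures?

39.6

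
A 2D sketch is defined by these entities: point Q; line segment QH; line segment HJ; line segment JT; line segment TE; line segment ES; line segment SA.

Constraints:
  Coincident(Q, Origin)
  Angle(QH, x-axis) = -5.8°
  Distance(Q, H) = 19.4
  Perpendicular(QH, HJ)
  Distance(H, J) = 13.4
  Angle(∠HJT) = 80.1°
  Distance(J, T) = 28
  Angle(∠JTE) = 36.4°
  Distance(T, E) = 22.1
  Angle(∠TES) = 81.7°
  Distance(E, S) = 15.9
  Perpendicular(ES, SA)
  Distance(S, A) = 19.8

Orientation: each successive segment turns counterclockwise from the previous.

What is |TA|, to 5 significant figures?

12.877

Q is at the origin; QH runs at -5.8° with length 19.4, so H = (19.301, -1.9605). QH is perpendicular to HJ, so HJ runs at 84.200°; with |HJ| = 13.4, J = (20.655, 11.371). ∠HJT = 80.1° gives JT at -175.90° from the x-axis; with |JT| = 28.0, T = (-7.2735, 9.3690). ∠JTE = 36.4° gives TE at -32.300° from the x-axis; with |TE| = 22.1, E = (11.407, -2.4402). ∠TES = 81.7° gives ES at 66.000° from the x-axis; with |ES| = 15.9, S = (17.874, 12.085). ES is perpendicular to SA, so SA runs at 156.00°; with |SA| = 19.8, A = (-0.21430, 20.139). Then |TA| = |A − T| = 12.877.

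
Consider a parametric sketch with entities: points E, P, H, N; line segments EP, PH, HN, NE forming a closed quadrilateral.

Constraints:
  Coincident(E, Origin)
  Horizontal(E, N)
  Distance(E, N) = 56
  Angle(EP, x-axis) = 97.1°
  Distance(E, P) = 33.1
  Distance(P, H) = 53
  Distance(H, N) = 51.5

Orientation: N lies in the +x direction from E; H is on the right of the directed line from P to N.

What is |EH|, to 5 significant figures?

20.397

Checks: E.y = 0.00, N.y = 0.00 ✓; |PH| = 53.00 ✓; |HN| = 51.50 ✓.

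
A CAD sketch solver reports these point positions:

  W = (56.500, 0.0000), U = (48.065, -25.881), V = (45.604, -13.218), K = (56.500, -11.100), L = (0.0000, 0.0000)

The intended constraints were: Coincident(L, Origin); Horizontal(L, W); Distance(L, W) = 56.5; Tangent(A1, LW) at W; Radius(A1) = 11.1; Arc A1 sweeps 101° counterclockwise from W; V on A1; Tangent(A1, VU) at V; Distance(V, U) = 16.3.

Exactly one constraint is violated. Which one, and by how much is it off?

Distance(V, U) = 16.3 — off by 3.40.

L = (0.00, 0.00) ✓; L.y = 0.00, W.y = 0.00 ✓; |LW| = 56.50 ✓; ∠(KW, WL) = 90.00° ✓; |KW| = 11.10 ✓; bearing(K→V) − bearing(K→W) = 101.0° ✓; |KV| = 11.10 ✓; ∠(KV, VU) = 90.00° ✓; |VU| = 12.90 ✗.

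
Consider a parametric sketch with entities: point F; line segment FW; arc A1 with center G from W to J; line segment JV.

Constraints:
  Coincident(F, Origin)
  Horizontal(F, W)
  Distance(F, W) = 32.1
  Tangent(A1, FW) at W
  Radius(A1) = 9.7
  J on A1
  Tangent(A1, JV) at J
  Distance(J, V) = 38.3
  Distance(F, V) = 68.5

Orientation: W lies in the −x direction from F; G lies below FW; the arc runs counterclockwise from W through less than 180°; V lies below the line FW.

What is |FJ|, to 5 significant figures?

41.849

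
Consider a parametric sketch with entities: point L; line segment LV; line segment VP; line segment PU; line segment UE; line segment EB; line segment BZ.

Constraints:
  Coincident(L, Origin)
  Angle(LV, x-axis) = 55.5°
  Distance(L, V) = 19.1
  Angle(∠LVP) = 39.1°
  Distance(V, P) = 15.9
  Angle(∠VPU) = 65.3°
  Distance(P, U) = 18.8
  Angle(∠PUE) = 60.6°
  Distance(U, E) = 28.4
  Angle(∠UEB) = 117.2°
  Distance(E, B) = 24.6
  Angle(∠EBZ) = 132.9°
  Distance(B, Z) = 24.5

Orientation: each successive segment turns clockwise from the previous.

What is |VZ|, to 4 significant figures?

43.34

∠UEB = 117.2° gives EB at -22.30° from the x-axis; with |EB| = 24.6, B = (38.79, 15.46). ∠EBZ = 132.9° gives BZ at -69.40° from the x-axis; with |BZ| = 24.5, Z = (47.41, -7.471). Then |VZ| = |Z − V| = 43.34.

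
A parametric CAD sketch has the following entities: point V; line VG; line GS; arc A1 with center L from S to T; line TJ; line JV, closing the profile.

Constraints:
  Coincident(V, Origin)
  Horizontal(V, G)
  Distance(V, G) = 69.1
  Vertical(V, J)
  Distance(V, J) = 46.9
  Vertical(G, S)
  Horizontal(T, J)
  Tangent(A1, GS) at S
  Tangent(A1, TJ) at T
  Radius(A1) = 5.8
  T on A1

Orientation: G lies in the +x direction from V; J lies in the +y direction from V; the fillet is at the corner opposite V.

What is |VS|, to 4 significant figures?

80.40

V is at the origin; VG is horizontal with |VG| = 69.1 and G on the +x side, so G = (69.10, 0.000). V and J share the same x with |VJ| = 46.9 and J on the +y side, so J = (0.000, 46.90). The virtual corner opposite V is at (69.10, 46.90). A1 meets GS tangentially, so LS is at right angles to GS and since A1 is tangent to TJ there, LT ⟂ TJ, with radius 5.8, so the center L sits 5.8 in from both sides at L = (63.30, 41.10). That places the tangent points at S = (69.10, 41.10) on GS and T = (63.30, 46.90) on TJ. Then |VS| = |S − V| = 80.40.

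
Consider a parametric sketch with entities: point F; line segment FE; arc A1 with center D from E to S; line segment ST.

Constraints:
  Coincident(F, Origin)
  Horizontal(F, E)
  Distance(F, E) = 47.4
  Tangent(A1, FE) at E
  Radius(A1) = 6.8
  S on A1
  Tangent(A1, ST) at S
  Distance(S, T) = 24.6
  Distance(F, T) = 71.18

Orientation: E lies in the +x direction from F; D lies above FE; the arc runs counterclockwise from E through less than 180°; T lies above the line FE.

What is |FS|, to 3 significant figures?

52.9

Checks: ∠(DE, EF) = 90.00° ✓; |DS| = 6.800 ✓; ∠(DS, ST) = 90.00° ✓; |ST| = 24.60 ✓; |FT| = 71.18 ✓.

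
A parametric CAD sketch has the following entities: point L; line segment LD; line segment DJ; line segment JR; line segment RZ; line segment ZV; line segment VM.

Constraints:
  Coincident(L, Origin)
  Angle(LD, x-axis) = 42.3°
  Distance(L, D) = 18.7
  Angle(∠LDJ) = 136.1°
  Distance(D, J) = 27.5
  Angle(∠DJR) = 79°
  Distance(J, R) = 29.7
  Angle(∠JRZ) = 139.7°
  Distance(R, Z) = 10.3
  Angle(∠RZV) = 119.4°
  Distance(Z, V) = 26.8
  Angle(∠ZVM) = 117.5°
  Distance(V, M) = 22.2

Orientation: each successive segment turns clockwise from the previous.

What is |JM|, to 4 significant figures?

40.89

L is at the origin; LD runs at 42.3° with length 18.7, so D = (13.83, 12.59). ∠LDJ = 136.1° gives DJ at -1.600° from the x-axis; with |DJ| = 27.5, J = (41.32, 11.82). ∠DJR = 79.0° gives JR at -102.6° from the x-axis; with |JR| = 29.7, R = (34.84, -17.17). ∠JRZ = 139.7° gives RZ at -142.9° from the x-axis; with |RZ| = 10.3, Z = (26.63, -23.38). ∠RZV = 119.4° gives ZV at 156.5° from the x-axis; with |ZV| = 26.8, V = (2.049, -12.69). ∠ZVM = 117.5° gives VM at 94.00° from the x-axis; with |VM| = 22.2, M = (0.5006, 9.452). Then |JM| = |M − J| = 40.89.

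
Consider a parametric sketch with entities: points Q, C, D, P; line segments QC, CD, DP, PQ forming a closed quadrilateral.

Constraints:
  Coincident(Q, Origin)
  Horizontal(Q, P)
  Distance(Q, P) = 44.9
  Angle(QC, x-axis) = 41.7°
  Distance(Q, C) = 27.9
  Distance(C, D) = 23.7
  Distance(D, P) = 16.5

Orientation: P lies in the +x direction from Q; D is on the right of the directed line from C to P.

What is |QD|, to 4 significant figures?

29.07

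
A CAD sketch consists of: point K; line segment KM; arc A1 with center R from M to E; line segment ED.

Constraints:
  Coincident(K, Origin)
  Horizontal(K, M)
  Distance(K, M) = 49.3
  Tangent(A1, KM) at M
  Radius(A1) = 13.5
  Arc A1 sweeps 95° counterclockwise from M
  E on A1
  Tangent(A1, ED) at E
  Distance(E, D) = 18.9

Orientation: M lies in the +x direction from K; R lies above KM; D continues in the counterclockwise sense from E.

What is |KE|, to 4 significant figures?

64.44

K is at the origin; K and M share the same y with |KM| = 49.3 and M on the +x side, so M = (49.30, 0.000). Tangency of A1 to KM means the radius RM is perpendicular to KM, so R = M + (0, 13.5) = (49.30, 13.50). On A1, M sits at bearing -90° from R; a 95° counterclockwise sweep puts E at bearing 5°, so E = R + 13.5·(cos 5°, sin 5°) = (62.75, 14.68). Then |KE| = |E − K| = 64.44.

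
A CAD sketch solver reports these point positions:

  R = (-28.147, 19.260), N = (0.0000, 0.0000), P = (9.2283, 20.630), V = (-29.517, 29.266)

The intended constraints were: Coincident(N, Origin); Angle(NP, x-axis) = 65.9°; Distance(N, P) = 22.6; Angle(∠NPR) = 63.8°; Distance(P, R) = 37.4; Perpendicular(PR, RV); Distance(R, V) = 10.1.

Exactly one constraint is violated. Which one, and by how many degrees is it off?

Perpendicular(PR, RV) — off by 5.70°.

N = (0.00, 0.00) ✓; NP at 65.90° ✓; |NP| = 22.60 ✓; ∠NPR = 63.80° ✓; |PR| = 37.40 ✓; ∠(PR, RV) = 84.30° ✗; |RV| = 10.10 ✓.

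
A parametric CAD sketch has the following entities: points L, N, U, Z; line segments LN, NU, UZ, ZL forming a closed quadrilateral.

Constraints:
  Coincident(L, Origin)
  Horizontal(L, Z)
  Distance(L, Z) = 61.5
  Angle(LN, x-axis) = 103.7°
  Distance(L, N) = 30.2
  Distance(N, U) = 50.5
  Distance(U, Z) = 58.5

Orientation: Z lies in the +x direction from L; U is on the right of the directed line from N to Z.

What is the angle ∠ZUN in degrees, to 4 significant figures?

86.13°

Checks: |NU| = 50.50 ✓; |UZ| = 58.50 ✓.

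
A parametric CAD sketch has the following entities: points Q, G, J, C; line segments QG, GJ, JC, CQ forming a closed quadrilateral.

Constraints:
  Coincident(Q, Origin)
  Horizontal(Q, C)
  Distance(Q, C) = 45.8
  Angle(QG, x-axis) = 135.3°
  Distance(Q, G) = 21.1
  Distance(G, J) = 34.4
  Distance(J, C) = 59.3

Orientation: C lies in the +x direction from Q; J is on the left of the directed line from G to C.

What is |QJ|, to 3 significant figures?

43.2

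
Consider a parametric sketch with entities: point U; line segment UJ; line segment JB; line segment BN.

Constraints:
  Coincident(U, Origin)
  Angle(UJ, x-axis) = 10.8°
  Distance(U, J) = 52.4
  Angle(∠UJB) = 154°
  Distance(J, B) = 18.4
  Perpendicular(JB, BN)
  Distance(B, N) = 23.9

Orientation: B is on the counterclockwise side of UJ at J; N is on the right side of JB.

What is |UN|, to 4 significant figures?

80.54

∠UJB = 154.0°, so JB runs at 10.8° + (180° − 154.0°) = 36.80° from the x-axis; with |JB| = 18.4, B = J + 18.4·(cos 36.80°, sin 36.80°) = (66.21, 20.84). JB ⟂ BN; with |BN| = 23.9 on the right of JB, N = B + 23.9·(0.5990, -0.8007) = (80.52, 1.703). Then |UN| = |N − U| = 80.54.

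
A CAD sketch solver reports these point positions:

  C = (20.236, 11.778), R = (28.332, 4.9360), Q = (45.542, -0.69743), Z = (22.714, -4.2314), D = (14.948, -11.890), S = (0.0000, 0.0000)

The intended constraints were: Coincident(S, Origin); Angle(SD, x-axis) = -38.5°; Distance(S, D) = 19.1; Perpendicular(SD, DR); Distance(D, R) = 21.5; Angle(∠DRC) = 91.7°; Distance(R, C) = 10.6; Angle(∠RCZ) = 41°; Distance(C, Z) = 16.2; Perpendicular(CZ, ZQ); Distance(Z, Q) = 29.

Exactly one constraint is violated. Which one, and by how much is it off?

Distance(Z, Q) = 29 — off by 5.90.

S = (0.00, 0.00) ✓; SD at -38.50° ✓; |SD| = 19.10 ✓; ∠(SD, DR) = 90.00° ✓; |DR| = 21.50 ✓; ∠DRC = 91.70° ✓; |RC| = 10.60 ✓; ∠RCZ = 41.00° ✓; |CZ| = 16.20 ✓; ∠(CZ, ZQ) = 90.00° ✓; |ZQ| = 23.10 ✗.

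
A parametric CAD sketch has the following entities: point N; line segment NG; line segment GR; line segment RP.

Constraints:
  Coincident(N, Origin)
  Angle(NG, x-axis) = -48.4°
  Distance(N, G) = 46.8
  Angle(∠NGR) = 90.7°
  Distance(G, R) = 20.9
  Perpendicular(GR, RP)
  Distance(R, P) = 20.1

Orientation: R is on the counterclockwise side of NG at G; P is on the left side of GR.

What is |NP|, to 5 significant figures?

34.260

N is at the origin; NG runs at -48.4° with length 46.8, so G = 46.8·(cos -48.4°, sin -48.4°) = (31.072, -34.997). ∠NGR = 90.7°, so GR runs at -48.4° + (180° − 90.7°) = 40.900° from the x-axis; with |GR| = 20.9, R = G + 20.9·(cos 40.900°, sin 40.900°) = (46.869, -21.313). GR is perpendicular to RP; with |RP| = 20.1 on the left of GR, P = R + 20.1·(-0.65474, 0.75585) = (33.709, -6.1202). Then |NP| = |P − N| = 34.260.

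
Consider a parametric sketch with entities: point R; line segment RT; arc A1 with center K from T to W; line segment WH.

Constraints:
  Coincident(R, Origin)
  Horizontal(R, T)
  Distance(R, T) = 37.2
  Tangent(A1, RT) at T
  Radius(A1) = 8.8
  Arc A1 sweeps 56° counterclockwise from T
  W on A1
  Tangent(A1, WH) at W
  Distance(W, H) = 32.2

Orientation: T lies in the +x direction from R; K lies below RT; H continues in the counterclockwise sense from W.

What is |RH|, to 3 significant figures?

32.8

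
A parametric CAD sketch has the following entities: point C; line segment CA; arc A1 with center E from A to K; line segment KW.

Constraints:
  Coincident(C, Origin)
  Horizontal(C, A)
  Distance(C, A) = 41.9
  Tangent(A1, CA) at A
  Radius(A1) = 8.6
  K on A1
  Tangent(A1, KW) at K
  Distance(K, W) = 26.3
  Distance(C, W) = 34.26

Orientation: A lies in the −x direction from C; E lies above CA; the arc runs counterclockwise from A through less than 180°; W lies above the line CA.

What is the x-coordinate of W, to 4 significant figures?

-21.17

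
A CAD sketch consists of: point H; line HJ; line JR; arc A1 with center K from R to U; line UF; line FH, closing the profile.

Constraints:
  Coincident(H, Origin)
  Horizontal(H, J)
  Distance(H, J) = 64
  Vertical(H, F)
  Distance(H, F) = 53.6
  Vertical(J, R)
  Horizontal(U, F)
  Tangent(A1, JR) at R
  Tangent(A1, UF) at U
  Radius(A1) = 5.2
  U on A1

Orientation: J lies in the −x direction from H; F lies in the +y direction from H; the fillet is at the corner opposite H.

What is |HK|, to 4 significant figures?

76.16

H is at the origin; H and J share the same y with |HJ| = 64.0 and J on the −x side, so J = (-64.00, 0.000). H and F share the same x with |HF| = 53.6 and F on the +y side, so F = (0.000, 53.60). The virtual corner opposite H is at (-64.00, 53.60). Tangency of A1 to JR means the radius KR is perpendicular to JR and since A1 is tangent to UF there, KU ⟂ UF, with radius 5.2, so the center K sits 5.2 in from both sides at K = (-58.80, 48.40). Then |HK| = |K − H| = 76.16.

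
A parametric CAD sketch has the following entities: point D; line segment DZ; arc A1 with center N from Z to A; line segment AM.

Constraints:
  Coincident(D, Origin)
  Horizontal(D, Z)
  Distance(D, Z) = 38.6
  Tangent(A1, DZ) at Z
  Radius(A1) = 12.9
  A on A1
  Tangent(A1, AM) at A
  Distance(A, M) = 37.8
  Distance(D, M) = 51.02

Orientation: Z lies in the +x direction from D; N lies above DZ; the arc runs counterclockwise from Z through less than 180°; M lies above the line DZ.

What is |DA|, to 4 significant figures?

52.24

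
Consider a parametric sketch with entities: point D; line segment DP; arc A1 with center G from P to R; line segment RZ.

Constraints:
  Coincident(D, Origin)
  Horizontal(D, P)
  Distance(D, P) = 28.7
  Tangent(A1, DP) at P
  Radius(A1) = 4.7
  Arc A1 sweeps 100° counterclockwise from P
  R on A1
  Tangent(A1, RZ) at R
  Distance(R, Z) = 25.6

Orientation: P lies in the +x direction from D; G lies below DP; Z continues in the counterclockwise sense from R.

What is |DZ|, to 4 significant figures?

41.92

On A1, P sits at bearing 90° from G; a 100° counterclockwise sweep puts R at bearing 190°, so R = G + 4.7·(cos 190°, sin 190°) = (24.07, -5.516). The tangent condition forces GR to be normal to RZ, so RZ runs along (−sin 190°, cos 190°); with |RZ| = 25.6, Z = (28.52, -30.73). Then |DZ| = |Z − D| = 41.92.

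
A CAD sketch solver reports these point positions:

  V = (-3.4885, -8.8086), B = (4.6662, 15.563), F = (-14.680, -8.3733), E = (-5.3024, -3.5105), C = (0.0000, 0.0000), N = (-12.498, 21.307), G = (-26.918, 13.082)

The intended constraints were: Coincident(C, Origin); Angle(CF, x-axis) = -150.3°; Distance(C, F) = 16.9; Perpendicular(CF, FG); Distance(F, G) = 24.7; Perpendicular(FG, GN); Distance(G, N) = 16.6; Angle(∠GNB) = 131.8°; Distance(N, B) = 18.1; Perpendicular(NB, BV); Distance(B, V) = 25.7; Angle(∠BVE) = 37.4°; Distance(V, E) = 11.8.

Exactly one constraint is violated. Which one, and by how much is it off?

Distance(V, E) = 11.8 — off by 6.20.

C = (0.00, 0.00) ✓; CF at -150.3° ✓; |CF| = 16.90 ✓; ∠(CF, FG) = 90.00° ✓; |FG| = 24.70 ✓; ∠(FG, GN) = 90.00° ✓; |GN| = 16.60 ✓; ∠GNB = 131.8° ✓; |NB| = 18.10 ✓; ∠(NB, BV) = 90.00° ✓; |BV| = 25.70 ✓; ∠BVE = 37.40° ✓; |VE| = 5.600 ✗.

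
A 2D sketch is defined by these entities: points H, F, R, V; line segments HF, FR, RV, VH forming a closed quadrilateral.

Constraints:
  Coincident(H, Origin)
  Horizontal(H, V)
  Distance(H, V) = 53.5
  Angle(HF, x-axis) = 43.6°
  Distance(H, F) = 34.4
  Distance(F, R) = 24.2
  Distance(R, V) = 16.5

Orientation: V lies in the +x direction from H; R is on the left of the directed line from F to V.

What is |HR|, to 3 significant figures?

50.1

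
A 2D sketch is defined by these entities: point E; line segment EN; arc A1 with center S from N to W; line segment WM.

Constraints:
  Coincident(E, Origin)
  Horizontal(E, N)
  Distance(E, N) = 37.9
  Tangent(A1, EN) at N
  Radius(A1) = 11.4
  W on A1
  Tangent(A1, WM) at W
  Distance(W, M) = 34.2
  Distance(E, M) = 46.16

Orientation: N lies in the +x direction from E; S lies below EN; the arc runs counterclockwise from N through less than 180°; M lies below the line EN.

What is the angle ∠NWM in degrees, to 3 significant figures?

142°

Checks: |SW| = 11.40 ✓; ∠(SW, WM) = 90.00° ✓; |WM| = 34.20 ✓; |EM| = 46.16 ✓.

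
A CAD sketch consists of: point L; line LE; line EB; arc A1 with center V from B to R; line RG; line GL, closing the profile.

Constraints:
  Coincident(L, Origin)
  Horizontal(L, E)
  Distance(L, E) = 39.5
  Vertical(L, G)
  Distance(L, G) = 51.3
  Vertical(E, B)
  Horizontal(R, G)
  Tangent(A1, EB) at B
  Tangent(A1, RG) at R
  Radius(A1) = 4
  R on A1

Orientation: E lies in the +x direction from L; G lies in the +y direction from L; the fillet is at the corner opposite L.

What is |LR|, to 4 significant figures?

62.39

L is at the origin; L and E share the same y with |LE| = 39.5 and E on the +x side, so E = (39.50, 0.000). LG is vertical with |LG| = 51.3 and G on the +y side, so G = (0.000, 51.30). The virtual corner opposite L is at (39.50, 51.30). The tangent condition forces VB to be normal to EB and tangency of A1 to RG means the radius VR is perpendicular to RG, with radius 4.0, so the center V sits 4.0 in from both sides at V = (35.50, 47.30). That places the tangent points at B = (39.50, 47.30) on EB and R = (35.50, 51.30) on RG. Then |LR| = |R − L| = 62.39.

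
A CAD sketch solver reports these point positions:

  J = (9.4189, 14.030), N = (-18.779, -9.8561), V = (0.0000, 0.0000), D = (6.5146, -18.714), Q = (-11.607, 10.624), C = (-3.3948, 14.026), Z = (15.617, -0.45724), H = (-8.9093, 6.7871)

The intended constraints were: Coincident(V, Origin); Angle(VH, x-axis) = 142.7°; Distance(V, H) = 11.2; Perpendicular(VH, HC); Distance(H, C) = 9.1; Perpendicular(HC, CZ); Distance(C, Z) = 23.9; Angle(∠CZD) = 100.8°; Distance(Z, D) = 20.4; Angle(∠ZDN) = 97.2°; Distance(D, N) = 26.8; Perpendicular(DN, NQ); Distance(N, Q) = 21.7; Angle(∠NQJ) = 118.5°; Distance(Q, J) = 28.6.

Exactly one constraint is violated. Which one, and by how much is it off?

Distance(Q, J) = 28.6 — off by 7.30.

V = (0.00, 0.00) ✓; VH at 142.7° ✓; |VH| = 11.20 ✓; ∠(VH, HC) = 90.00° ✓; |HC| = 9.100 ✓; ∠(HC, CZ) = 90.00° ✓; |CZ| = 23.90 ✓; ∠CZD = 100.8° ✓; |ZD| = 20.40 ✓; ∠ZDN = 97.20° ✓; |DN| = 26.80 ✓; ∠(DN, NQ) = 90.00° ✓; |NQ| = 21.70 ✓; ∠NQJ = 118.5° ✓; |QJ| = 21.30 ✗.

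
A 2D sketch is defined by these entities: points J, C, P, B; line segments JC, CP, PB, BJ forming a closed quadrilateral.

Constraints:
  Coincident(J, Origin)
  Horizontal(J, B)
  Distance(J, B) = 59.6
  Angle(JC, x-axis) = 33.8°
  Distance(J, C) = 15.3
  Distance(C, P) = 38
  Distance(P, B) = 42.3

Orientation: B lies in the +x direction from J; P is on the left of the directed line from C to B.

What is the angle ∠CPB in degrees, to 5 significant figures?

72.578°

J is at the origin; JB is horizontal with |JB| = 59.6 and B in +x, so B = (59.6, 0). JC runs at 33.8° with |JC| = 15.3, so C = (12.714, 8.5113). P is determined by |CP| = 38.0 and |PB| = 42.3 together: it lies at the intersection of circle(C, 38.0) and circle(B, 42.3). With |CB| = 47.652, the foot of the radical line on CB is 20.203 from C and the perpendicular offset is √(38.0² − 20.203²) = 32.184. Taking the left-of-CB solution: P = (38.341, 36.570).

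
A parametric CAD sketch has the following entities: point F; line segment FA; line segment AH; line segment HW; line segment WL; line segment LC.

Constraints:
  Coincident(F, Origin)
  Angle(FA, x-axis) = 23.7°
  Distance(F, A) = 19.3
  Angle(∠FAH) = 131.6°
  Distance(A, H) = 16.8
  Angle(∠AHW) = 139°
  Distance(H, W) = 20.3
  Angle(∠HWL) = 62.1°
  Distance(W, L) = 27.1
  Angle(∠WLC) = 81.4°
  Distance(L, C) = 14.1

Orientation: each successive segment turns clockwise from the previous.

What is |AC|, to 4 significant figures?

10.05

∠HWL = 62.1° gives WL at 176.4° from the x-axis; with |WL| = 27.1, L = (14.24, -16.06). ∠WLC = 81.4° gives LC at 77.80° from the x-axis; with |LC| = 14.1, C = (17.22, -2.281). Then |AC| = |C − A| = 10.05.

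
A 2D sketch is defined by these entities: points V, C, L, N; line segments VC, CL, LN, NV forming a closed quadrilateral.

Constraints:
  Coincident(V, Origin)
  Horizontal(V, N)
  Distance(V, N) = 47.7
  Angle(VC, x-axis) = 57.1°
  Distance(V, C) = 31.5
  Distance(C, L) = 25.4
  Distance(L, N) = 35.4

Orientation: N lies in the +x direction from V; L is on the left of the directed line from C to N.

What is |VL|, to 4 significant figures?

53.84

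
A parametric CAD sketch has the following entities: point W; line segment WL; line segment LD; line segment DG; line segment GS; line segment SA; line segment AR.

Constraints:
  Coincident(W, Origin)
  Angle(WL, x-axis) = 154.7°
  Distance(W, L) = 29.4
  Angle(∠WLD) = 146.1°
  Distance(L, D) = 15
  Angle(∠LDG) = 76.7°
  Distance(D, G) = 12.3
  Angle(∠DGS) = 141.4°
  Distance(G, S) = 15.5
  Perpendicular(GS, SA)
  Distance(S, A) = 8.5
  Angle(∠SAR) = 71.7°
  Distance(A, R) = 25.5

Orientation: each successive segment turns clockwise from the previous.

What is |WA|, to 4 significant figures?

19.19

W is at the origin; WL runs at 154.7° with length 29.4, so L = (-26.58, 12.56). ∠WLD = 146.1° gives LD at 120.8° from the x-axis; with |LD| = 15.0, D = (-34.26, 25.45). ∠LDG = 76.7° gives DG at 17.50° from the x-axis; with |DG| = 12.3, G = (-22.53, 29.15). ∠DGS = 141.4° gives GS at -21.10° from the x-axis; with |GS| = 15.5, S = (-8.069, 23.57). GS is perpendicular to SA, so SA runs at -111.1°; with |SA| = 8.5, A = (-11.13, 15.64). Then |WA| = |A − W| = 19.19.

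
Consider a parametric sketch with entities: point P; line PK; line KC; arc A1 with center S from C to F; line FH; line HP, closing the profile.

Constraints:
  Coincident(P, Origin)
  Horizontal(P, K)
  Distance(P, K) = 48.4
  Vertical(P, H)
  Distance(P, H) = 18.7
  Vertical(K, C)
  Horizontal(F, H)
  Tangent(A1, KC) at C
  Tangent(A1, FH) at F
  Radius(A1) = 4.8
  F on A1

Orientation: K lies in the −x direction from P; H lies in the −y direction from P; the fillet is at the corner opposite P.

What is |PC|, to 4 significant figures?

50.36

P is at the origin; P and K share the same y with |PK| = 48.4 and K on the −x side, so K = (-48.40, 0.000). P and H share the same x with |PH| = 18.7 and H on the −y side, so H = (0.000, -18.70). The virtual corner opposite P is at (-48.40, -18.70). A1 meets KC tangentially, so SC is at right angles to KC and the tangent condition forces SF to be normal to FH, with radius 4.8, so the center S sits 4.8 in from both sides at S = (-43.60, -13.90). That places the tangent points at C = (-48.40, -13.90) on KC and F = (-43.60, -18.70) on FH. Then |PC| = |C − P| = 50.36.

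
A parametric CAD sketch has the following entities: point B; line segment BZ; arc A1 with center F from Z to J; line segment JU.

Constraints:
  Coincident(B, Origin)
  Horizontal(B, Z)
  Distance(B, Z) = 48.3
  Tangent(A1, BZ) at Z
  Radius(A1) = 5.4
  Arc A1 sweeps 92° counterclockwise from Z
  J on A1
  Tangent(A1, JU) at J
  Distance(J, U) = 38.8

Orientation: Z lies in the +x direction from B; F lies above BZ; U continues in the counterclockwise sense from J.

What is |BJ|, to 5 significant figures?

53.987

B is at the origin; B and Z share the same y with |BZ| = 48.3 and Z on the +x side, so Z = (48.300, 0.0000). The tangent condition forces FZ to be normal to BZ, so F = Z + (0, 5.4) = (48.300, 5.4000). On A1, Z sits at bearing -90° from F; a 92° counterclockwise sweep puts J at bearing 2°, so J = F + 5.4·(cos 2°, sin 2°) = (53.697, 5.5885). Then |BJ| = |J − B| = 53.987.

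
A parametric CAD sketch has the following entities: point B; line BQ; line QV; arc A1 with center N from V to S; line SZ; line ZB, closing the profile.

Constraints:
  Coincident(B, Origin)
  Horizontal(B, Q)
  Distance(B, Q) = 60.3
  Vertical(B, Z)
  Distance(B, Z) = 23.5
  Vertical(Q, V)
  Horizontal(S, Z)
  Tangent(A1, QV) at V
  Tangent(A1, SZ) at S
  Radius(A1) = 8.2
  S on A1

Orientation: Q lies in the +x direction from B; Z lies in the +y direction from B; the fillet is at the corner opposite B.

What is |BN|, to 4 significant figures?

54.30

B is at the origin; BQ is horizontal with |BQ| = 60.3 and Q on the +x side, so Q = (60.30, 0.000). BZ is vertical with |BZ| = 23.5 and Z on the +y side, so Z = (0.000, 23.50). The virtual corner opposite B is at (60.30, 23.50). The tangent condition forces NV to be normal to QV and tangency of A1 to SZ means the radius NS is perpendicular to SZ, with radius 8.2, so the center N sits 8.2 in from both sides at N = (52.10, 15.30). Then |BN| = |N − B| = 54.30.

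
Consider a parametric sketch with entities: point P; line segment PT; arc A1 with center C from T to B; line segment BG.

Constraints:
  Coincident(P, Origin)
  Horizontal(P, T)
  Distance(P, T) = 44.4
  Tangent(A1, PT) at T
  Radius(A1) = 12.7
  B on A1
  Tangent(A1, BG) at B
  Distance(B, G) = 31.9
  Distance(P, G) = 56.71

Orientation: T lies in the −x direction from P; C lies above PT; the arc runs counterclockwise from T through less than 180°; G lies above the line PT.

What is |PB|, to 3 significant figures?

34.5

Checks: |CB| = 12.70 ✓; ∠(CB, BG) = 90.00° ✓; |BG| = 31.90 ✓; |PG| = 56.71 ✓.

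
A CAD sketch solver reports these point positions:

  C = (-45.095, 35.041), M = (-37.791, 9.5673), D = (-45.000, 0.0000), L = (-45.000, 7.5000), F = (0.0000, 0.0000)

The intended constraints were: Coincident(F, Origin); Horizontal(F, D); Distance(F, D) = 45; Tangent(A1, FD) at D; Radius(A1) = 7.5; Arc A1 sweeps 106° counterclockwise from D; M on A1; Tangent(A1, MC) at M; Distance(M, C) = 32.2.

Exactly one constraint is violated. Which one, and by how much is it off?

Distance(M, C) = 32.2 — off by 5.70.

F = (0.00, 0.00) ✓; F.y = 0.00, D.y = 0.00 ✓; |FD| = 45.00 ✓; ∠(LD, DF) = 90.00° ✓; |LD| = 7.500 ✓; bearing(L→M) − bearing(L→D) = 106.0° ✓; |LM| = 7.500 ✓; ∠(LM, MC) = 90.00° ✓; |MC| = 26.50 ✗.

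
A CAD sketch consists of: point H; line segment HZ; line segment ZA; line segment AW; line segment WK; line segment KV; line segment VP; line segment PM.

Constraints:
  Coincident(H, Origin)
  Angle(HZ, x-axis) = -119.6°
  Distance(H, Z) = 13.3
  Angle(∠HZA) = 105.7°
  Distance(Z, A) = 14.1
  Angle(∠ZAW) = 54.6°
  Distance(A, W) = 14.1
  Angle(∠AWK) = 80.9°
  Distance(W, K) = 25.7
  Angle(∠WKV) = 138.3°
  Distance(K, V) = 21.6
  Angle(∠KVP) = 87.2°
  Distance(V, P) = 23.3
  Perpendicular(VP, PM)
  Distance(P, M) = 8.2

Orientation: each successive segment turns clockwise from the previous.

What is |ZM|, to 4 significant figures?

22.44

H is at the origin; HZ runs at -119.6° with length 13.3, so Z = (-6.569, -11.56). ∠HZA = 105.7° gives ZA at 166.1° from the x-axis; with |ZA| = 14.1, A = (-20.26, -8.177). ∠ZAW = 54.6° gives AW at 40.70° from the x-axis; with |AW| = 14.1, W = (-9.567, 1.018). ∠AWK = 80.9° gives WK at -58.40° from the x-axis; with |WK| = 25.7, K = (3.900, -20.87). ∠WKV = 138.3° gives KV at -100.1° from the x-axis; with |KV| = 21.6, V = (0.1117, -42.14). ∠KVP = 87.2° gives VP at 167.1° from the x-axis; with |VP| = 23.3, P = (-22.60, -36.94). VP ⟂ PM, so PM runs at 77.10°; with |PM| = 8.2, M = (-20.77, -28.94). Then |ZM| = |M − Z| = 22.44.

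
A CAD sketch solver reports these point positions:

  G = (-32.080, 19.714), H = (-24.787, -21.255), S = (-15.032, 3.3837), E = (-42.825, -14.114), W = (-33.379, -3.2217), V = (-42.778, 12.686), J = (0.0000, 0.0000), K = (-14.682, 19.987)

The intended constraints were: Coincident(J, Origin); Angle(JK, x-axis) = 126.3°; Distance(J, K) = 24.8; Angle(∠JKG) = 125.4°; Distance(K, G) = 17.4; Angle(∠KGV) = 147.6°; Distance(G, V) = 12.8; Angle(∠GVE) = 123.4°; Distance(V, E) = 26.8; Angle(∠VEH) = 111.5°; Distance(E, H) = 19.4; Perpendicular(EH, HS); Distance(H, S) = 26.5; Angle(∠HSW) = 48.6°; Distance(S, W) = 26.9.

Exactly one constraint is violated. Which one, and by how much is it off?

Distance(S, W) = 26.9 — off by 7.40.

J = (0.00, 0.00) ✓; JK at 126.3° ✓; |JK| = 24.80 ✓; ∠JKG = 125.4° ✓; |KG| = 17.40 ✓; ∠KGV = 147.6° ✓; |GV| = 12.80 ✓; ∠GVE = 123.4° ✓; |VE| = 26.80 ✓; ∠VEH = 111.5° ✓; |EH| = 19.40 ✓; ∠(EH, HS) = 90.00° ✓; |HS| = 26.50 ✓; ∠HSW = 48.60° ✓; |SW| = 19.50 ✗.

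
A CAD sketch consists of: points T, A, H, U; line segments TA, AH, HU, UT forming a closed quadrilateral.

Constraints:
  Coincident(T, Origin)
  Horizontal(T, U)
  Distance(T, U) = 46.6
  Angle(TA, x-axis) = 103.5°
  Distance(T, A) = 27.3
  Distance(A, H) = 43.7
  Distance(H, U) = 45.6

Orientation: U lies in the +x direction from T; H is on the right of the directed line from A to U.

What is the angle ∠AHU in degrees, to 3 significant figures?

83.1°

T is at the origin; TU is horizontal with |TU| = 46.6 and U in +x, so U = (46.6, 0). TA runs at 103.5° with |TA| = 27.3, so A = (-6.37, 26.5). H is determined by |AH| = 43.7 and |HU| = 45.6 together: it lies at the intersection of circle(A, 43.7) and circle(U, 45.6). With |AU| = 59.3, the foot of the radical line on AU is 28.2 from A and the perpendicular offset is √(43.7² − 28.2²) = 33.4. Taking the right-of-AU solution: H = (3.88, -15.9).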